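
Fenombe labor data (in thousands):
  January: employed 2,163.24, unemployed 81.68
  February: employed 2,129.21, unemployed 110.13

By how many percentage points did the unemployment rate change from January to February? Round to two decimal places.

The unemployment rate changed by +1.28 percentage points.

January: labor force = 2,163.24 + 81.68 = 2,244.92; u = 81.68/2,244.92 = 3.64%.
February: labor force = 2,129.21 + 110.13 = 2,239.34; u = 110.13/2,239.34 = 4.92%.
Change = 4.92% − 3.64% = +1.28 pp.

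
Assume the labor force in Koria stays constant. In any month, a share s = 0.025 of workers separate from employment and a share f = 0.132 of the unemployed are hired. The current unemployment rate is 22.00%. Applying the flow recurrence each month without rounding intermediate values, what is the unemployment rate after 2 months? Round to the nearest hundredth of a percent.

Unemployment rate after two months ≈ 20.24%.

With a fixed labor force, u_{t+1} = u_t + s·(1−u_t) − f·u_t = u_t·(1−s−f) + s.
Here 1−s−f = 0.843 and s = 0.025.
u_1 = 0.220000 × 0.843 + 0.025 = 0.210460.
u_2 = 0.210460 × 0.843 + 0.025 = 0.202418.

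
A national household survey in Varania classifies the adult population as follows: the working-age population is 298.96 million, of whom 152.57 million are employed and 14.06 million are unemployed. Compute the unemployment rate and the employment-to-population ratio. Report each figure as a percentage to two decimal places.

Labor force = employed + unemployed = 152.57 + 14.06 = 166.63 million.
Unemployment rate = 14.06 / 166.63 = 8.44%.
Employment-population ratio = 152.57 / 298.96 = 51.03%.

Unemployment rate ≈ 8.44%; employment-population ratio ≈ 51.03%.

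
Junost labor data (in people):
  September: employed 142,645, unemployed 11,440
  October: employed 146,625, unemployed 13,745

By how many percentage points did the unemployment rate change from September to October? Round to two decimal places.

The unemployment rate changed by +1.15 percentage points.

September: labor force = 142,645 + 11,440 = 154,085; u = 11,440/154,085 = 7.42%.
October: labor force = 146,625 + 13,745 = 160,370; u = 13,745/160,370 = 8.57%.
Change = 8.57% − 7.42% = +1.15 pp.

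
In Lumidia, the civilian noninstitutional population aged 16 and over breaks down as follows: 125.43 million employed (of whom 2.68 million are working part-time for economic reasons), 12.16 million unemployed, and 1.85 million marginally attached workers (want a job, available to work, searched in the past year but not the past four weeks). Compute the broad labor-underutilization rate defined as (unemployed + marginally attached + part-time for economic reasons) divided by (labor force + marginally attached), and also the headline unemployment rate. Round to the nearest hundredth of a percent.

Labor force = 125.43 + 12.16 = 137.59 million.
Numerator = 12.16 + 1.85 + 2.68 = 16.69 million.
Denominator = 137.59 + 1.85 = 139.44 million.
Broad rate = 16.69 / 139.44 = 11.97%.
Headline unemployment rate = 12.16 / 137.59 = 8.84%.

Broad underutilization rate ≈ 11.97%; headline unemployment rate ≈ 8.84%.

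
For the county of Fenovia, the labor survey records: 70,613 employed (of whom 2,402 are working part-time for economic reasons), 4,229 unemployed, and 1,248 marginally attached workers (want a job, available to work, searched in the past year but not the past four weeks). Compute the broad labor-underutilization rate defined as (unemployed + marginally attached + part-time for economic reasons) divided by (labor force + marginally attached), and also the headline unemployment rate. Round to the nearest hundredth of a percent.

Labor force = 70,613 + 4,229 = 74,842.
Numerator = 4,229 + 1,248 + 2,402 = 7,879.
Denominator = 74,842 + 1,248 = 76,090.
Broad rate = 7,879 / 76,090 = 10.35%.
Headline unemployment rate = 4,229 / 74,842 = 5.65%.

Broad underutilization rate ≈ 10.35%; headline unemployment rate ≈ 5.65%.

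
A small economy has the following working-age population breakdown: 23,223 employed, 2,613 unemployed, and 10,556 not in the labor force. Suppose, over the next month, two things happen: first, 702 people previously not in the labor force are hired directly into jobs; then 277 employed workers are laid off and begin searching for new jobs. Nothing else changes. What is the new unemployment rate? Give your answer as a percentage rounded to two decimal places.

Initially, labor force = 23,223 + 2,613 = 25,836, so u = 2,613/25,836 = 10.11%.
After the first change, employed and labor force both rise by 702; unemployed unchanged → E = 23,925, U = 2,613, labor force = 26,538.
After the second change, employed falls and unemployed rises by 277; labor force unchanged → E = 23,648, U = 2,890, labor force = 26,538.
New unemployment rate = 2,890 / 26,538 = 10.89%.

New unemployment rate ≈ 10.89%.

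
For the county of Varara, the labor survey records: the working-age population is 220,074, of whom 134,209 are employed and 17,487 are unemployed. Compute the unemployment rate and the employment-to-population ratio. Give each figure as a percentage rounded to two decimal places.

Labor force = employed + unemployed = 134,209 + 17,487 = 151,696.
Unemployment rate = 17,487 / 151,696 = 11.53%.
Employment-population ratio = 134,209 / 220,074 = 60.98%.

Unemployment rate ≈ 11.53%; employment-population ratio ≈ 60.98%.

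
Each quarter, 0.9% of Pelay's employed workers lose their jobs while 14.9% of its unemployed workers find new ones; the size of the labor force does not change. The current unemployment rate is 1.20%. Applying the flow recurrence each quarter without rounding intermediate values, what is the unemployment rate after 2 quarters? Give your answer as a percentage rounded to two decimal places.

Unemployment rate after two quarters ≈ 2.51%.

With a fixed labor force, u_{t+1} = u_t + s·(1−u_t) − f·u_t = u_t·(1−s−f) + s.
Here 1−s−f = 0.842 and s = 0.009.
u_1 = 0.012000 × 0.842 + 0.009 = 0.019104.
u_2 = 0.019104 × 0.842 + 0.009 = 0.025086.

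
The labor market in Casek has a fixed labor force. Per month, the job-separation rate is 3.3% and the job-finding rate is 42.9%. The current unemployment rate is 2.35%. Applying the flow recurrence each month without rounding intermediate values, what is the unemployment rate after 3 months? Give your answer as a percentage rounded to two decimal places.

With a fixed labor force, u_{t+1} = u_t + s·(1−u_t) − f·u_t = u_t·(1−s−f) + s.
Here 1−s−f = 0.538 and s = 0.033.
u_1 = 0.023500 × 0.538 + 0.033 = 0.045643.
u_2 = 0.045643 × 0.538 + 0.033 = 0.057556.
u_3 = 0.057556 × 0.538 + 0.033 = 0.063965.

Unemployment rate after three months ≈ 6.40%.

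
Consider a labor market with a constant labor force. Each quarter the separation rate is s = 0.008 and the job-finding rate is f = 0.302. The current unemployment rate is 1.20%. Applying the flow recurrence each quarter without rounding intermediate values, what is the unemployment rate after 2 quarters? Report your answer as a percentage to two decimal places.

With a fixed labor force, u_{t+1} = u_t + s·(1−u_t) − f·u_t = u_t·(1−s−f) + s.
Here 1−s−f = 0.690 and s = 0.008.
u_1 = 0.012000 × 0.690 + 0.008 = 0.016280.
u_2 = 0.016280 × 0.690 + 0.008 = 0.019233.

Unemployment rate after two quarters ≈ 1.92%.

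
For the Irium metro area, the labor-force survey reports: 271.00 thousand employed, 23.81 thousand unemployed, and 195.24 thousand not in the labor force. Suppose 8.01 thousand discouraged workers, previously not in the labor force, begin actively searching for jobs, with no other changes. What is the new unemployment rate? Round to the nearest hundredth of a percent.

New unemployment rate ≈ 10.51%.

Initially, labor force = 271.00 + 23.81 = 294.81 thousand, so u = 23.81/294.81 = 8.08%.
After the change, unemployed and labor force both rise by 8.01 → E = 271.00, U = 31.82, labor force = 302.82 thousand.
New unemployment rate = 31.82 / 302.82 = 10.51%.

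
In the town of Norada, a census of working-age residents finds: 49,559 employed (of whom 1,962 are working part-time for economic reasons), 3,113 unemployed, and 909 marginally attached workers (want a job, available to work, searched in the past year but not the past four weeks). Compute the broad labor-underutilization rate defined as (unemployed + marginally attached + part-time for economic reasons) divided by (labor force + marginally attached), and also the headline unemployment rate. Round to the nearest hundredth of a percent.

Labor force = 49,559 + 3,113 = 52,672.
Numerator = 3,113 + 909 + 1,962 = 5,984.
Denominator = 52,672 + 909 = 53,581.
Broad rate = 5,984 / 53,581 = 11.17%.
Headline unemployment rate = 3,113 / 52,672 = 5.91%.

Broad underutilization rate ≈ 11.17%; headline unemployment rate ≈ 5.91%.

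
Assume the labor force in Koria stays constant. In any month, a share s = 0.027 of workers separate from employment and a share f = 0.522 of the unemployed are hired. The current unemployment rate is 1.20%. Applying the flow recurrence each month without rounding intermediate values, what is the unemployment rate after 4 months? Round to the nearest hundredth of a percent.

Unemployment rate after four months ≈ 4.76%.

With a fixed labor force, u_{t+1} = u_t + s·(1−u_t) − f·u_t = u_t·(1−s−f) + s.
Here 1−s−f = 0.451 and s = 0.027.
u_1 = 0.012000 × 0.451 + 0.027 = 0.032412.
u_2 = 0.032412 × 0.451 + 0.027 = 0.041618.
u_3 = 0.041618 × 0.451 + 0.027 = 0.045770.
u_4 = 0.045770 × 0.451 + 0.027 = 0.047642.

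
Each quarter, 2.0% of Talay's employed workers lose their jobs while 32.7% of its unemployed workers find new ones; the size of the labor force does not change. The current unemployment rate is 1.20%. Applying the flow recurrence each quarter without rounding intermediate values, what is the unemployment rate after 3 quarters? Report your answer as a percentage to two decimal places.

Unemployment rate after three quarters ≈ 4.49%.

With a fixed labor force, u_{t+1} = u_t + s·(1−u_t) − f·u_t = u_t·(1−s−f) + s.
Here 1−s−f = 0.653 and s = 0.020.
u_1 = 0.012000 × 0.653 + 0.020 = 0.027836.
u_2 = 0.027836 × 0.653 + 0.020 = 0.038177.
u_3 = 0.038177 × 0.653 + 0.020 = 0.044930.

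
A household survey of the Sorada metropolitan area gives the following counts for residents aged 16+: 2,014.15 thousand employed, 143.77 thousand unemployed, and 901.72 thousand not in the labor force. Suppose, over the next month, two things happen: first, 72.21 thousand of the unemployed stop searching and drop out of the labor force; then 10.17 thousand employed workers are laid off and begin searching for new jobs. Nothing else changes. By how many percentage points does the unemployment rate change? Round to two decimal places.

The unemployment rate changes by −2.74 percentage points.

Initially, labor force = 2,014.15 + 143.77 = 2,157.92 thousand, so u = 143.77/2,157.92 = 6.66%.
After the first change, unemployed and labor force both fall by 72.21 → E = 2,014.15, U = 71.56, labor force = 2,085.71 thousand.
After the second change, employed falls and unemployed rises by 10.17; labor force unchanged → E = 2,003.98, U = 81.73, labor force = 2,085.71 thousand.
New unemployment rate = 81.73 / 2,085.71 = 3.92%.
Change = 3.92% − 6.66% = −2.74 percentage points.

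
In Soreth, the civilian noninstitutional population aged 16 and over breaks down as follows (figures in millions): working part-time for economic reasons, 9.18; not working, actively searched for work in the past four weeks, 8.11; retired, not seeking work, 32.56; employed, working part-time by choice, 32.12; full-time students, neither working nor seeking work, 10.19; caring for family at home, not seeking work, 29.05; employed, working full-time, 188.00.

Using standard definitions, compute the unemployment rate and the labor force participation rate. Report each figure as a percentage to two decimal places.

Unemployment rate ≈ 3.42%; labor force participation rate ≈ 76.78%.

Employed = 9.18 + 32.12 + 188.00 = 229.30 million (anyone who worked, including part-time for economic reasons, counts as employed).
Unemployed = 8.11 million.
Labor force = 229.30 + 8.11 = 237.41 million.
Not in labor force = 32.56 + 10.19 + 29.05 = 71.80 million (those not working and not actively searching are outside the labor force).
Civilian working-age population = 237.41 + 71.80 = 309.21 million.
Unemployment rate = 8.11 / 237.41 = 3.42%.
Labor force participation rate = 237.41 / 309.21 = 76.78%.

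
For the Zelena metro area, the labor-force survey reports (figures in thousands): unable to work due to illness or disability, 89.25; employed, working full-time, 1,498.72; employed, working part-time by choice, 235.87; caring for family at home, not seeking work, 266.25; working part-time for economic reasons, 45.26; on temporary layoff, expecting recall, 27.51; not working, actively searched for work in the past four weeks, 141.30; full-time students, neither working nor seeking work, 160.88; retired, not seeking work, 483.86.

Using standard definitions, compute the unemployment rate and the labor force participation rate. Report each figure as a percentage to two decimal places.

Employed = 1,498.72 + 235.87 + 45.26 = 1,779.85 thousand (anyone who worked, including part-time for economic reasons, counts as employed).
Unemployed = 27.51 + 141.30 = 168.81 thousand (jobless and actively searching, or on temporary layoff).
Labor force = 1,779.85 + 168.81 = 1,948.66 thousand.
Not in labor force = 89.25 + 266.25 + 160.88 + 483.86 = 1,000.24 thousand (those not working and not actively searching are outside the labor force).
Civilian working-age population = 1,948.66 + 1,000.24 = 2,948.90 thousand.
Unemployment rate = 168.81 / 1,948.66 = 8.66%.
Labor force participation rate = 1,948.66 / 2,948.90 = 66.08%.

Unemployment rate ≈ 8.66%; labor force participation rate ≈ 66.08%.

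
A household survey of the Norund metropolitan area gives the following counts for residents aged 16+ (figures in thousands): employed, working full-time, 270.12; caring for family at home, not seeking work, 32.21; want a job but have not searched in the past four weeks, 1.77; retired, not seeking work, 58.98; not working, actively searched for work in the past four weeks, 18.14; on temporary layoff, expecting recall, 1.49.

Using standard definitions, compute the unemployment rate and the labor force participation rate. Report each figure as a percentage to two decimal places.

Unemployment rate ≈ 6.77%; labor force participation rate ≈ 75.71%.

Employed = 270.12 thousand.
Unemployed = 18.14 + 1.49 = 19.63 thousand (jobless and actively searching, or on temporary layoff).
Labor force = 270.12 + 19.63 = 289.75 thousand.
Not in labor force = 32.21 + 1.77 + 58.98 = 92.96 thousand (those not working and not actively searching are outside the labor force — including those who want a job but have given up searching).
Civilian working-age population = 289.75 + 92.96 = 382.71 thousand.
Unemployment rate = 19.63 / 289.75 = 6.77%.
Labor force participation rate = 289.75 / 382.71 = 75.71%.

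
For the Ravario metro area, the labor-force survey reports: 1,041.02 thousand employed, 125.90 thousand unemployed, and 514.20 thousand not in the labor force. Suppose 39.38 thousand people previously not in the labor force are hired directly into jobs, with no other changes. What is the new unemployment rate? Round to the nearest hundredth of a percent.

New unemployment rate ≈ 10.44%.

Initially, labor force = 1,041.02 + 125.90 = 1,166.92 thousand, so u = 125.90/1,166.92 = 10.79%.
After the change, employed and labor force both rise by 39.38; unemployed unchanged → E = 1,080.40, U = 125.90, labor force = 1,206.30 thousand.
New unemployment rate = 125.90 / 1,206.30 = 10.44%.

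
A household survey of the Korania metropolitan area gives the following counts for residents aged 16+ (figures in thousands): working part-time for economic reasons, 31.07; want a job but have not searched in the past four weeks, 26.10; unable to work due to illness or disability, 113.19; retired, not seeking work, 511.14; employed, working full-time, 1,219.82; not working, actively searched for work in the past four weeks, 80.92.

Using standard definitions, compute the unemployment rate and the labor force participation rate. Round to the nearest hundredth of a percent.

Employed = 31.07 + 1,219.82 = 1,250.89 thousand (anyone who worked, including part-time for economic reasons, counts as employed).
Unemployed = 80.92 thousand.
Labor force = 1,250.89 + 80.92 = 1,331.81 thousand.
Not in labor force = 26.10 + 113.19 + 511.14 = 650.43 thousand (those not working and not actively searching are outside the labor force — including those who want a job but have given up searching).
Civilian working-age population = 1,331.81 + 650.43 = 1,982.24 thousand.
Unemployment rate = 80.92 / 1,331.81 = 6.08%.
Labor force participation rate = 1,331.81 / 1,982.24 = 67.19%.

Unemployment rate ≈ 6.08%; labor force participation rate ≈ 67.19%.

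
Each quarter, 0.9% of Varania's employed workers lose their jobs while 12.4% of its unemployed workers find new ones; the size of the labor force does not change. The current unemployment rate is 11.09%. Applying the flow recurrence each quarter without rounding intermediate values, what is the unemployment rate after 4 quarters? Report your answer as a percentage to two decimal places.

Unemployment rate after four quarters ≈ 9.21%.

With a fixed labor force, u_{t+1} = u_t + s·(1−u_t) − f·u_t = u_t·(1−s−f) + s.
Here 1−s−f = 0.867 and s = 0.009.
u_1 = 0.110900 × 0.867 + 0.009 = 0.105150.
u_2 = 0.105150 × 0.867 + 0.009 = 0.100165.
u_3 = 0.100165 × 0.867 + 0.009 = 0.095843.
u_4 = 0.095843 × 0.867 + 0.009 = 0.092096.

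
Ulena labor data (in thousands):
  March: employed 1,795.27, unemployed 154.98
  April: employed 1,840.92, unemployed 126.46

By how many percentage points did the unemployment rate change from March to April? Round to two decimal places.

March: labor force = 1,795.27 + 154.98 = 1,950.25; u = 154.98/1,950.25 = 7.95%.
April: labor force = 1,840.92 + 126.46 = 1,967.38; u = 126.46/1,967.38 = 6.43%.
Change = 6.43% − 7.95% = −1.52 pp.

The unemployment rate changed by −1.52 percentage points.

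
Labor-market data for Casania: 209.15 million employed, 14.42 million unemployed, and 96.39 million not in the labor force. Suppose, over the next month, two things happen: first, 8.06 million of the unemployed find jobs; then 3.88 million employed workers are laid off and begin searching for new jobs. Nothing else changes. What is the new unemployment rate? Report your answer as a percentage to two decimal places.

New unemployment rate ≈ 4.58%.

Initially, labor force = 209.15 + 14.42 = 223.57 million, so u = 14.42/223.57 = 6.45%.
After the first change, unemployed falls and employed rises by 8.06; labor force unchanged → E = 217.21, U = 6.36, labor force = 223.57 million.
After the second change, employed falls and unemployed rises by 3.88; labor force unchanged → E = 213.33, U = 10.24, labor force = 223.57 million.
New unemployment rate = 10.24 / 223.57 = 4.58%.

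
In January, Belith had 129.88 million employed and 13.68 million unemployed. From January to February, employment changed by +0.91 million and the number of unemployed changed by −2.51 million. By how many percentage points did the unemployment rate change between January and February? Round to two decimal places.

January: labor force = 129.88 + 13.68 = 143.56; u = 13.68/143.56 = 9.53%.
February: labor force = 130.79 + 11.17 = 141.96; u = 11.17/141.96 = 7.87%.
Change = 7.87% − 9.53% = −1.66 pp.

The unemployment rate changed by −1.66 percentage points.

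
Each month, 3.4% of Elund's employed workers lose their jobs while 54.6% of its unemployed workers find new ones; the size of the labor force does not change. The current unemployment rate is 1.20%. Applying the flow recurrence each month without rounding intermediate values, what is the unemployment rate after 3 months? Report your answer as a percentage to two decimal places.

Unemployment rate after three months ≈ 5.52%.

With a fixed labor force, u_{t+1} = u_t + s·(1−u_t) − f·u_t = u_t·(1−s−f) + s.
Here 1−s−f = 0.420 and s = 0.034.
u_1 = 0.012000 × 0.420 + 0.034 = 0.039040.
u_2 = 0.039040 × 0.420 + 0.034 = 0.050397.
u_3 = 0.050397 × 0.420 + 0.034 = 0.055167.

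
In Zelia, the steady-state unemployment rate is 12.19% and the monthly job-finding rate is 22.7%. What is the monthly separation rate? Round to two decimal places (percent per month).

Separation rate ≈ 3.15% per month.

From u* = s/(s+f): s = u·f/(1−u).
s = 0.1219 × 22.7 / (1 − 0.1219) = 2.7671 / 0.8781 ≈ 3.15% per month.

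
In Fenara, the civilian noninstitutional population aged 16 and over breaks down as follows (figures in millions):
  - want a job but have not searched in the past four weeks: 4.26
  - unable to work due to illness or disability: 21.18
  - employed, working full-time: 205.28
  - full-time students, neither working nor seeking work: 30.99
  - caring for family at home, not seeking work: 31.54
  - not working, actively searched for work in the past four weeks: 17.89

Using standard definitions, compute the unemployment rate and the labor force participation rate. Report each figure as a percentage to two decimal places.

Unemployment rate ≈ 8.02%; labor force participation rate ≈ 71.73%.

Employed = 205.28 million.
Unemployed = 17.89 million.
Labor force = 205.28 + 17.89 = 223.17 million.
Not in labor force = 4.26 + 21.18 + 30.99 + 31.54 = 87.97 million (those not working and not actively searching are outside the labor force — including those who want a job but have given up searching).
Civilian working-age population = 223.17 + 87.97 = 311.14 million.
Unemployment rate = 17.89 / 223.17 = 8.02%.
Labor force participation rate = 223.17 / 311.14 = 71.73%.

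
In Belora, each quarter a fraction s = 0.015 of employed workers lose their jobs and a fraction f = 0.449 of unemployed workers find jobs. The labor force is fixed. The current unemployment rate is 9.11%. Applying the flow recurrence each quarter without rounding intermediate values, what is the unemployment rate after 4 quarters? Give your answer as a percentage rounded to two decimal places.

With a fixed labor force, u_{t+1} = u_t + s·(1−u_t) − f·u_t = u_t·(1−s−f) + s.
Here 1−s−f = 0.536 and s = 0.015.
u_1 = 0.091100 × 0.536 + 0.015 = 0.063830.
u_2 = 0.063830 × 0.536 + 0.015 = 0.049213.
u_3 = 0.049213 × 0.536 + 0.015 = 0.041378.
u_4 = 0.041378 × 0.536 + 0.015 = 0.037179.

Unemployment rate after four quarters ≈ 3.72%.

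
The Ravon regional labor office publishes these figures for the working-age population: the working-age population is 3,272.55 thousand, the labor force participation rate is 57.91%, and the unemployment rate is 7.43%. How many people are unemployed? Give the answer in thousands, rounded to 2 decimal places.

About 140.81 thousand are unemployed.

Labor force = 0.5791 × 3,272.55 = 1,895.13 thousand.
Unemployed = 0.0743 × 1,895.13 ≈ 140.81 thousand.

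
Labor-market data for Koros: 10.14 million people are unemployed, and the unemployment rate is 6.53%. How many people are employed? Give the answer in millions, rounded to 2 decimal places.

Labor force = U / u = 10.14 / 0.0653 ≈ 155.28 million.
Employed = labor force − unemployed = 155.28 − 10.14 = 145.14 million.

About 145.14 million are employed.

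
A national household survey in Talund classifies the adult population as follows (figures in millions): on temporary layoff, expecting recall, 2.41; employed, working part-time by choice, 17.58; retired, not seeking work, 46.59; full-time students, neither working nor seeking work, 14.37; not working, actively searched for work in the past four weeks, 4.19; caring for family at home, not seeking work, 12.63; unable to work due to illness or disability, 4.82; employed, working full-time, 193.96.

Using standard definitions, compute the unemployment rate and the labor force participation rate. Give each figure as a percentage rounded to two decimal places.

Unemployment rate ≈ 3.03%; labor force participation rate ≈ 73.56%.

Employed = 17.58 + 193.96 = 211.54 million.
Unemployed = 2.41 + 4.19 = 6.60 million (jobless and actively searching, or on temporary layoff).
Labor force = 211.54 + 6.60 = 218.14 million.
Not in labor force = 46.59 + 14.37 + 12.63 + 4.82 = 78.41 million (those not working and not actively searching are outside the labor force).
Civilian working-age population = 218.14 + 78.41 = 296.55 million.
Unemployment rate = 6.60 / 218.14 = 3.03%.
Labor force participation rate = 218.14 / 296.55 = 73.56%.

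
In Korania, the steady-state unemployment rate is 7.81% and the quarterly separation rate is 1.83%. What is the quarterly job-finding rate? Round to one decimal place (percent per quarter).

From u* = s/(s+f): f = s·(1−u)/u.
f = 1.83 × (1 − 0.0781) / 0.0781 = 1.6871 / 0.0781 ≈ 21.6% per quarter.

Job-finding rate ≈ 21.6% per quarter.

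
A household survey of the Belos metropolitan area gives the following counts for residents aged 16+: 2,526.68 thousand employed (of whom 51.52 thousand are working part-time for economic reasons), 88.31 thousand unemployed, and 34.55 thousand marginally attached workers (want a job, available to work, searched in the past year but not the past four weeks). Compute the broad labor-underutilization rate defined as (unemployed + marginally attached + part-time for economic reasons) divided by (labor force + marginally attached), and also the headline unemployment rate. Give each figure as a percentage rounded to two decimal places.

Broad underutilization rate ≈ 6.58%; headline unemployment rate ≈ 3.38%.

Labor force = 2,526.68 + 88.31 = 2,614.99 thousand.
Numerator = 88.31 + 34.55 + 51.52 = 174.38 thousand.
Denominator = 2,614.99 + 34.55 = 2,649.54 thousand.
Broad rate = 174.38 / 2,649.54 = 6.58%.
Headline unemployment rate = 88.31 / 2,614.99 = 3.38%.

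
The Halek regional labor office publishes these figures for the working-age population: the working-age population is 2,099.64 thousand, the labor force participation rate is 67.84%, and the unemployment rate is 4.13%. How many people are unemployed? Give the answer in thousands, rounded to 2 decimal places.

Labor force = 0.6784 × 2,099.64 = 1,424.40 thousand.
Unemployed = 0.0413 × 1,424.40 ≈ 58.83 thousand.

About 58.83 thousand are unemployed.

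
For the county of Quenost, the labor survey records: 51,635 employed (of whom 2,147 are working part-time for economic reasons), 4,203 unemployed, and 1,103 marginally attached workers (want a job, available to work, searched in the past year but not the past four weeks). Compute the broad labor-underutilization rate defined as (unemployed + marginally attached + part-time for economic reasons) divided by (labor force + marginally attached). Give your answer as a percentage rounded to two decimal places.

Broad underutilization rate ≈ 13.09%.

Labor force = 51,635 + 4,203 = 55,838.
Numerator = 4,203 + 1,103 + 2,147 = 7,453.
Denominator = 55,838 + 1,103 = 56,941.
Broad rate = 7,453 / 56,941 = 13.09%.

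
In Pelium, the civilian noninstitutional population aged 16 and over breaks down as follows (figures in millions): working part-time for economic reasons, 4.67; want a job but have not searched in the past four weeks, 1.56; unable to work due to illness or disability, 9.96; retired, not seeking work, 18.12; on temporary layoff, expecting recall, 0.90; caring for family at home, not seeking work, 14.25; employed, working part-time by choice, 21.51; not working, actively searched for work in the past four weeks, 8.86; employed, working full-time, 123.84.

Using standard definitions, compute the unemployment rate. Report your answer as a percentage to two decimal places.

Unemployment rate ≈ 6.11%.

Employed = 4.67 + 21.51 + 123.84 = 150.02 million (anyone who worked, including part-time for economic reasons, counts as employed).
Unemployed = 0.90 + 8.86 = 9.76 million (jobless and actively searching, or on temporary layoff).
Labor force = 150.02 + 9.76 = 159.78 million.
Unemployment rate = 9.76 / 159.78 = 6.11%.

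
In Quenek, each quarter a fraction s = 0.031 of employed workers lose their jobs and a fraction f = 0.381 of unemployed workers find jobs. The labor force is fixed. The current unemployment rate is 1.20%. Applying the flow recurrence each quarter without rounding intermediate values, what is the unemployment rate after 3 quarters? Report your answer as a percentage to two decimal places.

With a fixed labor force, u_{t+1} = u_t + s·(1−u_t) − f·u_t = u_t·(1−s−f) + s.
Here 1−s−f = 0.588 and s = 0.031.
u_1 = 0.012000 × 0.588 + 0.031 = 0.038056.
u_2 = 0.038056 × 0.588 + 0.031 = 0.053377.
u_3 = 0.053377 × 0.588 + 0.031 = 0.062386.

Unemployment rate after three quarters ≈ 6.24%.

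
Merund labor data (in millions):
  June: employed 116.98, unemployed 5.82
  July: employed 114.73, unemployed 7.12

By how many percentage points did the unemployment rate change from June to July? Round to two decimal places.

The unemployment rate changed by +1.10 percentage points.

June: labor force = 116.98 + 5.82 = 122.80; u = 5.82/122.80 = 4.74%.
July: labor force = 114.73 + 7.12 = 121.85; u = 7.12/121.85 = 5.84%.
Change = 5.84% − 4.74% = +1.10 pp.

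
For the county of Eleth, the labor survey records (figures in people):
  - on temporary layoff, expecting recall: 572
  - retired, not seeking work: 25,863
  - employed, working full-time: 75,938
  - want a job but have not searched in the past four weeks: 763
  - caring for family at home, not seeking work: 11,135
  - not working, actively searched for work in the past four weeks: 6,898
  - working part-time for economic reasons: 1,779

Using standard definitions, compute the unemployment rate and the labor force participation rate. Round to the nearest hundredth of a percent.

Employed = 75,938 + 1,779 = 77,717 (anyone who worked, including part-time for economic reasons, counts as employed).
Unemployed = 572 + 6,898 = 7,470 (jobless and actively searching, or on temporary layoff).
Labor force = 77,717 + 7,470 = 85,187.
Not in labor force = 25,863 + 763 + 11,135 = 37,761 (those not working and not actively searching are outside the labor force — including those who want a job but have given up searching).
Civilian working-age population = 85,187 + 37,761 = 122,948.
Unemployment rate = 7,470 / 85,187 = 8.77%.
Labor force participation rate = 85,187 / 122,948 = 69.29%.

Unemployment rate ≈ 8.77%; labor force participation rate ≈ 69.29%.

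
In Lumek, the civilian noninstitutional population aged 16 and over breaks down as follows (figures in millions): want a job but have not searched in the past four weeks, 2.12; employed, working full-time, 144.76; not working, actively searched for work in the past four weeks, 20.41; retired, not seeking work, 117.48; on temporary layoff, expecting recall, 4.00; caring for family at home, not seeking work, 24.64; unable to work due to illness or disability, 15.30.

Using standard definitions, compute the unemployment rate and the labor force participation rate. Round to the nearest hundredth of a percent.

Unemployment rate ≈ 14.43%; labor force participation rate ≈ 51.46%.

Employed = 144.76 million.
Unemployed = 20.41 + 4.00 = 24.41 million (jobless and actively searching, or on temporary layoff).
Labor force = 144.76 + 24.41 = 169.17 million.
Not in labor force = 2.12 + 117.48 + 24.64 + 15.30 = 159.54 million (those not working and not actively searching are outside the labor force — including those who want a job but have given up searching).
Civilian working-age population = 169.17 + 159.54 = 328.71 million.
Unemployment rate = 24.41 / 169.17 = 14.43%.
Labor force participation rate = 169.17 / 328.71 = 51.46%.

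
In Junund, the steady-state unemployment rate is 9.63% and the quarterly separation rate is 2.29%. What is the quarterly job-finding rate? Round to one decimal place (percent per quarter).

From u* = s/(s+f): f = s·(1−u)/u.
f = 2.29 × (1 − 0.0963) / 0.0963 = 2.0695 / 0.0963 ≈ 21.5% per quarter.

Job-finding rate ≈ 21.5% per quarter.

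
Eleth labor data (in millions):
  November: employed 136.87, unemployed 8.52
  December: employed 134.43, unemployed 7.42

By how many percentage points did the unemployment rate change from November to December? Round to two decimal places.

The unemployment rate changed by −0.63 percentage points.

November: labor force = 136.87 + 8.52 = 145.39; u = 8.52/145.39 = 5.86%.
December: labor force = 134.43 + 7.42 = 141.85; u = 7.42/141.85 = 5.23%.
Change = 5.23% − 5.86% = −0.63 pp.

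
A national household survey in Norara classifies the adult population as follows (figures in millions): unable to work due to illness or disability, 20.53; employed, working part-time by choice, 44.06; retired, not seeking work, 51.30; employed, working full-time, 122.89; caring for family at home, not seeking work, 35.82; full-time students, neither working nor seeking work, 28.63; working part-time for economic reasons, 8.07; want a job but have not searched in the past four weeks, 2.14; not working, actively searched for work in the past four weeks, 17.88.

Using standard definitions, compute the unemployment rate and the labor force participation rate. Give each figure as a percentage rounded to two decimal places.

Unemployment rate ≈ 9.27%; labor force participation rate ≈ 58.22%.

Employed = 44.06 + 122.89 + 8.07 = 175.02 million (anyone who worked, including part-time for economic reasons, counts as employed).
Unemployed = 17.88 million.
Labor force = 175.02 + 17.88 = 192.90 million.
Not in labor force = 20.53 + 51.30 + 35.82 + 28.63 + 2.14 = 138.42 million (those not working and not actively searching are outside the labor force — including those who want a job but have given up searching).
Civilian working-age population = 192.90 + 138.42 = 331.32 million.
Unemployment rate = 17.88 / 192.90 = 9.27%.
Labor force participation rate = 192.90 / 331.32 = 58.22%.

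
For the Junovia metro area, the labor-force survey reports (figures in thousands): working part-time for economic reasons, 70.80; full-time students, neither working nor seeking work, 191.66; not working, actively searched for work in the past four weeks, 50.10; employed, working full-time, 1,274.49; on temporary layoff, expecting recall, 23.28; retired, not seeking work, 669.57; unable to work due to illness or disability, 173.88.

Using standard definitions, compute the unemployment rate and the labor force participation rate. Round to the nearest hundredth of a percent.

Employed = 70.80 + 1,274.49 = 1,345.29 thousand (anyone who worked, including part-time for economic reasons, counts as employed).
Unemployed = 50.10 + 23.28 = 73.38 thousand (jobless and actively searching, or on temporary layoff).
Labor force = 1,345.29 + 73.38 = 1,418.67 thousand.
Not in labor force = 191.66 + 669.57 + 173.88 = 1,035.11 thousand (those not working and not actively searching are outside the labor force).
Civilian working-age population = 1,418.67 + 1,035.11 = 2,453.78 thousand.
Unemployment rate = 73.38 / 1,418.67 = 5.17%.
Labor force participation rate = 1,418.67 / 2,453.78 = 57.82%.

Unemployment rate ≈ 5.17%; labor force participation rate ≈ 57.82%.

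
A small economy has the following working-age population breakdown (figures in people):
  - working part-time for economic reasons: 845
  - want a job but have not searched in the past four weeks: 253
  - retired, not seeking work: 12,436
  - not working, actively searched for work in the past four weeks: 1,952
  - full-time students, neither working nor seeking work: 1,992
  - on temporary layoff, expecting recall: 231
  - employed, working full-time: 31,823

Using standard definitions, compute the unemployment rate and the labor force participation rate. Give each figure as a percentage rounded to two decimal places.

Unemployment rate ≈ 6.26%; labor force participation rate ≈ 70.36%.

Employed = 845 + 31,823 = 32,668 (anyone who worked, including part-time for economic reasons, counts as employed).
Unemployed = 1,952 + 231 = 2,183 (jobless and actively searching, or on temporary layoff).
Labor force = 32,668 + 2,183 = 34,851.
Not in labor force = 253 + 12,436 + 1,992 = 14,681 (those not working and not actively searching are outside the labor force — including those who want a job but have given up searching).
Civilian working-age population = 34,851 + 14,681 = 49,532.
Unemployment rate = 2,183 / 34,851 = 6.26%.
Labor force participation rate = 34,851 / 49,532 = 70.36%.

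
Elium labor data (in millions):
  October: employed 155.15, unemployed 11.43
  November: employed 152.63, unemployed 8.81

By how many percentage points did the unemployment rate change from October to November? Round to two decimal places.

The unemployment rate changed by −1.40 percentage points.

October: labor force = 155.15 + 11.43 = 166.58; u = 11.43/166.58 = 6.86%.
November: labor force = 152.63 + 8.81 = 161.44; u = 8.81/161.44 = 5.46%.
Change = 5.46% − 6.86% = −1.40 pp.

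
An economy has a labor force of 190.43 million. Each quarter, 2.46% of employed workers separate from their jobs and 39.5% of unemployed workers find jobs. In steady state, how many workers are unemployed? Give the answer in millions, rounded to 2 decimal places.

Steady-state unemployment rate u* = s/(s+f) = 2.46/(2.46+39.5) = 0.058627.
Unemployed = u* × labor force = 0.058627 × 190.43 ≈ 11.16 million.

About 11.16 million are unemployed in steady state.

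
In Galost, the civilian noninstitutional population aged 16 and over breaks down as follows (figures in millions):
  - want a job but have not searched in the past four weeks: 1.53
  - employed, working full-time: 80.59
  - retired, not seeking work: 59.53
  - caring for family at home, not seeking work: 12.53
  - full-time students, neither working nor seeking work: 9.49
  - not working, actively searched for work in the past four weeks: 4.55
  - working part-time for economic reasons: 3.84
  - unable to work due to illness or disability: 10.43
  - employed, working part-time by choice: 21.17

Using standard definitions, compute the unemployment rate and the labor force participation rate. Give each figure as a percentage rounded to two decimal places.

Employed = 80.59 + 3.84 + 21.17 = 105.60 million (anyone who worked, including part-time for economic reasons, counts as employed).
Unemployed = 4.55 million.
Labor force = 105.60 + 4.55 = 110.15 million.
Not in labor force = 1.53 + 59.53 + 12.53 + 9.49 + 10.43 = 93.51 million (those not working and not actively searching are outside the labor force — including those who want a job but have given up searching).
Civilian working-age population = 110.15 + 93.51 = 203.66 million.
Unemployment rate = 4.55 / 110.15 = 4.13%.
Labor force participation rate = 110.15 / 203.66 = 54.09%.

Unemployment rate ≈ 4.13%; labor force participation rate ≈ 54.09%.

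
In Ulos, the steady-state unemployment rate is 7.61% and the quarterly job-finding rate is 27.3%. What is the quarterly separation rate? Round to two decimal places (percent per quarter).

Separation rate ≈ 2.25% per quarter.

From u* = s/(s+f): s = u·f/(1−u).
s = 0.0761 × 27.3 / (1 − 0.0761) = 2.0775 / 0.9239 ≈ 2.25% per quarter.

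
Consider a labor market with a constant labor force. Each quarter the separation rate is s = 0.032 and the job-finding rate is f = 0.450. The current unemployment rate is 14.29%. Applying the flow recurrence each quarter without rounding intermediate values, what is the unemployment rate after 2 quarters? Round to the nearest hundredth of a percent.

With a fixed labor force, u_{t+1} = u_t + s·(1−u_t) − f·u_t = u_t·(1−s−f) + s.
Here 1−s−f = 0.518 and s = 0.032.
u_1 = 0.142900 × 0.518 + 0.032 = 0.106022.
u_2 = 0.106022 × 0.518 + 0.032 = 0.086919.

Unemployment rate after two quarters ≈ 8.69%.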